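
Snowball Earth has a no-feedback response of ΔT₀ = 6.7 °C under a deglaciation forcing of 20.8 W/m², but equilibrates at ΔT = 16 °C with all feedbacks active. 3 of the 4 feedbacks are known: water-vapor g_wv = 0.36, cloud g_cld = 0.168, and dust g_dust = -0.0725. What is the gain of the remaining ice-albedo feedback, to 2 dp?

Amplification A = ΔT/ΔT₀ = 16/6.7 = 2.388.
Total gain g = 1 − 1/A = 1 − 1/2.388 = 0.5812.
Known gains sum to 0.36 + 0.168 − 0.0725 = 0.4555.
g_ice = 0.5812 − 0.4555 = 0.13.

0.13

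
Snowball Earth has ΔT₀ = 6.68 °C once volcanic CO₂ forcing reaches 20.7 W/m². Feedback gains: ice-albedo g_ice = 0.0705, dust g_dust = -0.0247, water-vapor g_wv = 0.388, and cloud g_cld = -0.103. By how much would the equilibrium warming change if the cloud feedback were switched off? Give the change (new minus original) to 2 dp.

1.82 °C

Original: g = 0.3308, ΔT = 6.68/(1−0.3308) = 9.9821 °C.
Without cloud: g' = 0.4338, ΔT' = 6.68/(1−0.4338) = 11.7980 °C.
Change = 11.7980 − 9.9821 = 1.82 °C.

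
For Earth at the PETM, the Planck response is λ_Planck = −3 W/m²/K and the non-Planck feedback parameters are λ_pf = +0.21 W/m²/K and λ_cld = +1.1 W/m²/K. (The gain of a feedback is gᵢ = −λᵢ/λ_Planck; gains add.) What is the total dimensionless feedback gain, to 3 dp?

Convert to gains: g_pf = 0.21/3 = 0.07; g_cld = 1.1/3 = 0.3667.
Total gain g = 0.4367.

0.437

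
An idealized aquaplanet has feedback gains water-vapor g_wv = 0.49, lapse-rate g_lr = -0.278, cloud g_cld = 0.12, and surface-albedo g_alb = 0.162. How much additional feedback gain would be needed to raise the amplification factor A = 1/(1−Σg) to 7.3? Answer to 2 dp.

Current total gain = 0.494.
Target gain for A = 7.3: g* = 1 − 1/7.3 = 0.863.
Additional gain needed = 0.863 − 0.494 = 0.37.

0.37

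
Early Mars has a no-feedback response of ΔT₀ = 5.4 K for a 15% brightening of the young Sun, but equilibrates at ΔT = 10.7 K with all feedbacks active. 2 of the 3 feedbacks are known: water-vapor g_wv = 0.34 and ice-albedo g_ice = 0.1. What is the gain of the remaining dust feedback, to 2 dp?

Amplification A = ΔT/ΔT₀ = 10.7/5.4 = 1.981.
Total gain g = 1 − 1/A = 1 − 1/1.981 = 0.4952.
Known gains sum to 0.34 + 0.1 = 0.44.
g_dust = 0.4952 − 0.44 = 0.06.

0.06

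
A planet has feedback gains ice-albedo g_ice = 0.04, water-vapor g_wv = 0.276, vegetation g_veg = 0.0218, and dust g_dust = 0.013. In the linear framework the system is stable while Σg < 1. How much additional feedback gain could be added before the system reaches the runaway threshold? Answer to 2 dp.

0.65

Current total gain = 0.04 + 0.276 + 0.0218 + 0.013 = 0.3508.
Margin to runaway = 1 − 0.3508 = 0.65.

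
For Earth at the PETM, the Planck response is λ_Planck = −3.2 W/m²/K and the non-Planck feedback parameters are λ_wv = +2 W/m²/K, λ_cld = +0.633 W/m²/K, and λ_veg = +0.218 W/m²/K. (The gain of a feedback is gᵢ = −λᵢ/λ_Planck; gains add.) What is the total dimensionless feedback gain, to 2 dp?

0.89

Convert to gains: g_wv = 2/3.2 = 0.625; g_cld = 0.633/3.2 = 0.1978; g_veg = 0.218/3.2 = 0.06812.
Total gain g = 0.89092.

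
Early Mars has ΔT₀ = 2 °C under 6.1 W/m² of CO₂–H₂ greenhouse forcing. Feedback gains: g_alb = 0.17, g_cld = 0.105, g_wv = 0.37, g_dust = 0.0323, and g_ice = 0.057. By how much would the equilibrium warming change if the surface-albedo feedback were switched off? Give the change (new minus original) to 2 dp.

-2.94 °C

Original: g = 0.7343, ΔT = 2/(1−0.7343) = 7.5273 °C.
Without surface-albedo: g' = 0.5643, ΔT' = 2/(1−0.5643) = 4.5903 °C.
Change = 4.5903 − 7.5273 = -2.94 °C.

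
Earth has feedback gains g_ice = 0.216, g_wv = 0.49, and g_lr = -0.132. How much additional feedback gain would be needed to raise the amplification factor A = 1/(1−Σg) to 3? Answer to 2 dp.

0.09

Current total gain = 0.574.
Target gain for A = 3: g* = 1 − 1/3 = 0.6667.
Additional gain needed = 0.6667 − 0.574 = 0.09.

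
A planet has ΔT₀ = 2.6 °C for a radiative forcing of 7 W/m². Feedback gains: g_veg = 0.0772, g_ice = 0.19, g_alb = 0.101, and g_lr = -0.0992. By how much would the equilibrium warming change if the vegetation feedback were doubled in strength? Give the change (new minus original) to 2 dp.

Original: g = 0.269, ΔT = 2.6/(1−0.269) = 3.5568 °C.
With doubled vegetation: g' = 0.3462, ΔT' = 2.6/(1−0.3462) = 3.9768 °C.
Change = 3.9768 − 3.5568 = 0.42 °C.

0.42 °C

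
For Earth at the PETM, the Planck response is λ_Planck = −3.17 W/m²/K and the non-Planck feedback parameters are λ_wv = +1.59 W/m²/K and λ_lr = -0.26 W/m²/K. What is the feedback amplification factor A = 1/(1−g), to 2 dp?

1.72

Convert to gains: g_wv = 1.59/3.17 = 0.5016; g_lr = -0.26/3.17 = -0.08202.
Total gain g = 0.41958.
A = 1/(1 − 0.41958) = 1.72.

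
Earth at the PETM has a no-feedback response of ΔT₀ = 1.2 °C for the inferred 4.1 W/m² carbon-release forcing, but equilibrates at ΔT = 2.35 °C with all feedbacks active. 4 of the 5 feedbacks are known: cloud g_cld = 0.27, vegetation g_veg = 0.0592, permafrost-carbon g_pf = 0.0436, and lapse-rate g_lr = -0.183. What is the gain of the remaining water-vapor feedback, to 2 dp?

Amplification A = ΔT/ΔT₀ = 2.35/1.2 = 1.958.
Total gain g = 1 − 1/A = 1 − 1/1.958 = 0.4893.
Known gains sum to 0.27 + 0.0592 + 0.0436 − 0.183 = 0.1898.
g_wv = 0.4893 − 0.1898 = 0.30.

0.30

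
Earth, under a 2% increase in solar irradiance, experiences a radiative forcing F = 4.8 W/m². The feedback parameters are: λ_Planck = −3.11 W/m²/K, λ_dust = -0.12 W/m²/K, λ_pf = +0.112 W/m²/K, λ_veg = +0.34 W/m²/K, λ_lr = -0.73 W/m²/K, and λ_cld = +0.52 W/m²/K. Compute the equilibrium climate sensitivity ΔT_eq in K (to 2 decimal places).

1.61 K

Net feedback parameter λ = (−3.11) + (-0.12) + (+0.112) + (+0.34) + (-0.73) + (+0.52) = -2.988 W/m²/K.
ΔT = −F/λ = −4.8/(-2.988) = 1.61 K.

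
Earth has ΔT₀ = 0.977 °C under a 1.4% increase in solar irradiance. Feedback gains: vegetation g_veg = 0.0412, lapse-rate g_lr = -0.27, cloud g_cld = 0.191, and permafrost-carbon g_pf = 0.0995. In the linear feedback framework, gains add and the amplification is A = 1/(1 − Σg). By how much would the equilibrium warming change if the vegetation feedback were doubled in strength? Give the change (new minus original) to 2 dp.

Original: g = 0.0617, ΔT = 0.977/(1−0.0617) = 1.0412 °C.
With doubled vegetation: g' = 0.1029, ΔT' = 0.977/(1−0.1029) = 1.0891 °C.
Change = 1.0891 − 1.0412 = 0.05 °C.

0.05 °C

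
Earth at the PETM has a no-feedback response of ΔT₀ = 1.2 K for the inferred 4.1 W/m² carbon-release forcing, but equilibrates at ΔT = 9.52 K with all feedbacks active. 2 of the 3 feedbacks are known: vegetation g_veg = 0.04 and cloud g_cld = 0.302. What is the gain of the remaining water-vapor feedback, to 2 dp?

0.53

Amplification A = ΔT/ΔT₀ = 9.52/1.2 = 7.933.
Total gain g = 1 − 1/A = 1 − 1/7.933 = 0.8739.
Known gains sum to 0.04 + 0.302 = 0.342.
g_wv = 0.8739 − 0.342 = 0.53.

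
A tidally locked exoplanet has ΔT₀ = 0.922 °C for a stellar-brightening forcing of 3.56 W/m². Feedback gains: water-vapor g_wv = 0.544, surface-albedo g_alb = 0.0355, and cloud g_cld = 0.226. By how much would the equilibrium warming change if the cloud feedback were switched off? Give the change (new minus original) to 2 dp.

Original: g = 0.8055, ΔT = 0.922/(1−0.8055) = 4.7404 °C.
Without cloud: g' = 0.5795, ΔT' = 0.922/(1−0.5795) = 2.1926 °C.
Change = 2.1926 − 4.7404 = -2.55 °C.

-2.55 °C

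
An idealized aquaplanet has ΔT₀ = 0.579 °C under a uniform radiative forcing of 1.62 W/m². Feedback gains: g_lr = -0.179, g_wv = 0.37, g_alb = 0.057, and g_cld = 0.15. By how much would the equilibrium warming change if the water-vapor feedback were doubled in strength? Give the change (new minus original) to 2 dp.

1.53 °C

Original: g = 0.398, ΔT = 0.579/(1−0.398) = 0.9618 °C.
With doubled water-vapor: g' = 0.768, ΔT' = 0.579/(1−0.768) = 2.4957 °C.
Change = 2.4957 − 0.9618 = 1.53 °C.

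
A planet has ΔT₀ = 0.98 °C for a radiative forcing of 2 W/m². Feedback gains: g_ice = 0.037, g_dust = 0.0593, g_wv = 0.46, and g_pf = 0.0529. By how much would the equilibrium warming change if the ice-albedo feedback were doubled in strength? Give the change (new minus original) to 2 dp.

0.26 °C

Original: g = 0.6092, ΔT = 0.98/(1−0.6092) = 2.5077 °C.
With doubled ice-albedo: g' = 0.6462, ΔT' = 0.98/(1−0.6462) = 2.7699 °C.
Change = 2.7699 − 2.5077 = 0.26 °C.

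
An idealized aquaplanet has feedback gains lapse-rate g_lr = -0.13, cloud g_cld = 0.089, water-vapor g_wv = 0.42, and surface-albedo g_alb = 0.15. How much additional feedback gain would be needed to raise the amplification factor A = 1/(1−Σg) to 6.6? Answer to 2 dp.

0.32

Current total gain = 0.529.
Target gain for A = 6.6: g* = 1 − 1/6.6 = 0.8485.
Additional gain needed = 0.8485 − 0.529 = 0.32.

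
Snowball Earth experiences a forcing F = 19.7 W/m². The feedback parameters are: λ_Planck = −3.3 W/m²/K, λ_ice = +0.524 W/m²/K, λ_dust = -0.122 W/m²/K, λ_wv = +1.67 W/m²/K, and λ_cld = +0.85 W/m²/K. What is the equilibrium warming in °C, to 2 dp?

52.12 °C

Net feedback parameter λ = (−3.3) + (+0.524) + (-0.122) + (+1.67) + (+0.85) = -0.378 W/m²/K.
ΔT = −F/λ = −19.7/(-0.378) = 52.12 °C.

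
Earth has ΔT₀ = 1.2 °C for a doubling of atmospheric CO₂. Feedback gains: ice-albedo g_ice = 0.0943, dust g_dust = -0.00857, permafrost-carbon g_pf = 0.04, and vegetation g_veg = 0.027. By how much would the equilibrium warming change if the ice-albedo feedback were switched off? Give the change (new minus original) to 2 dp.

Original: g = 0.15273, ΔT = 1.2/(1−0.15273) = 1.4163 °C.
Without ice-albedo: g' = 0.05843, ΔT' = 1.2/(1−0.05843) = 1.2745 °C.
Change = 1.2745 − 1.4163 = -0.14 °C.

-0.14 °C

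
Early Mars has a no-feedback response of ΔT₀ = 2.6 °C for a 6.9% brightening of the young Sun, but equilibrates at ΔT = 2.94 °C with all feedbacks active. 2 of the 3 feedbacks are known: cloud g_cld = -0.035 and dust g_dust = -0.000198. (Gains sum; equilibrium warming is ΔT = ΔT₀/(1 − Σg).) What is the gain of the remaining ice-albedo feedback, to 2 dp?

0.15

Amplification A = ΔT/ΔT₀ = 2.94/2.6 = 1.131.
Total gain g = 1 − 1/A = 1 − 1/1.131 = 0.1158.
Known gains sum to -0.035 − 0.000198 = -0.035198.
g_ice = 0.1158 + 0.035198 = 0.15.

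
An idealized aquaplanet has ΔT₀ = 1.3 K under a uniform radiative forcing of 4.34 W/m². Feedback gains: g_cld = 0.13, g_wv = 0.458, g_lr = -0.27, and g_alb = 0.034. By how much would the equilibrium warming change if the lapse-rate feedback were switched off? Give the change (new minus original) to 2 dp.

Original: g = 0.352, ΔT = 1.3/(1−0.352) = 2.0062 K.
Without lapse-rate: g' = 0.622, ΔT' = 1.3/(1−0.622) = 3.4392 K.
Change = 3.4392 − 2.0062 = 1.43 K.

1.43 K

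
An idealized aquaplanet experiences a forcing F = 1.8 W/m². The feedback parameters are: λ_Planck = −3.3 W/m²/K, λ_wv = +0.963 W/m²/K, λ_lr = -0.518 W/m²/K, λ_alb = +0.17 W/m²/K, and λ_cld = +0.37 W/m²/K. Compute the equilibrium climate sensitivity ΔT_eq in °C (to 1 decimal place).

Net feedback parameter λ = (−3.3) + (+0.963) + (-0.518) + (+0.17) + (+0.37) = -2.315 W/m²/K.
ΔT = −F/λ = −1.8/(-2.315) = 0.8 °C.

0.8 °C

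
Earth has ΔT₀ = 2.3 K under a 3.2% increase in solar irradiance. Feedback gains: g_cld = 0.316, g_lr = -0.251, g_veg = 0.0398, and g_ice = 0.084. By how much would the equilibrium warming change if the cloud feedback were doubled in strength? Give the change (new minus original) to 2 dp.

1.81 K

Original: g = 0.1888, ΔT = 2.3/(1−0.1888) = 2.8353 K.
With doubled cloud: g' = 0.5048, ΔT' = 2.3/(1−0.5048) = 4.6446 K.
Change = 4.6446 − 2.8353 = 1.81 K.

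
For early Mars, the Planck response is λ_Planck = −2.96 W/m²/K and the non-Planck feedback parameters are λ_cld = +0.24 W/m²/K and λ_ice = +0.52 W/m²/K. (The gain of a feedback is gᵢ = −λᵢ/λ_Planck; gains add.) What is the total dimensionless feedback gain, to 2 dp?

Convert to gains: g_cld = 0.24/2.96 = 0.08108; g_ice = 0.52/2.96 = 0.1757.
Total gain g = 0.25678.

0.26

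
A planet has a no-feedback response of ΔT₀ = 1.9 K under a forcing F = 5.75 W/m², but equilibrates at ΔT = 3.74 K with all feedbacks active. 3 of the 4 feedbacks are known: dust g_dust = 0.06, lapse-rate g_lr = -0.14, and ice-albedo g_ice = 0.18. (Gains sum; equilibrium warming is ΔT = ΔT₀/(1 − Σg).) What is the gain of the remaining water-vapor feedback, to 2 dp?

0.39

Amplification A = ΔT/ΔT₀ = 3.74/1.9 = 1.968.
Total gain g = 1 − 1/A = 1 − 1/1.968 = 0.4919.
Known gains sum to 0.06 − 0.14 + 0.18 = 0.1.
g_wv = 0.4919 − 0.1 = 0.39.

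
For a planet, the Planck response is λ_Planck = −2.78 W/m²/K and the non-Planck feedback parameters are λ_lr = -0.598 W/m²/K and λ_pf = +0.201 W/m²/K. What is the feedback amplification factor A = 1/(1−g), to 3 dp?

Convert to gains: g_lr = -0.598/2.78 = -0.2151; g_pf = 0.201/2.78 = 0.0723.
Total gain g = -0.1428.
A = 1/(1 + 0.1428) = 0.875.

0.875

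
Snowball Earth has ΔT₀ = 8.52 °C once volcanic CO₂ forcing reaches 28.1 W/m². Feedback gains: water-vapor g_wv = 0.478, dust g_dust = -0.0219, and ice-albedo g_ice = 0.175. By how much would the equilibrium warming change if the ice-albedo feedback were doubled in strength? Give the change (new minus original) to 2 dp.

Original: g = 0.6311, ΔT = 8.52/(1−0.6311) = 23.0957 °C.
With doubled ice-albedo: g' = 0.8061, ΔT' = 8.52/(1−0.8061) = 43.9402 °C.
Change = 43.9402 − 23.0957 = 20.84 °C.

20.84 °C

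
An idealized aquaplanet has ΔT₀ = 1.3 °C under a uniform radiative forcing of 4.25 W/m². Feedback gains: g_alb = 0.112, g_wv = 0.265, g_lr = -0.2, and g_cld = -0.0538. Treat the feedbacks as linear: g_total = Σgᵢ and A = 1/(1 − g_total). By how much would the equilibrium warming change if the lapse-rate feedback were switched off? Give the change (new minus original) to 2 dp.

Original: g = 0.1232, ΔT = 1.3/(1−0.1232) = 1.4827 °C.
Without lapse-rate: g' = 0.3232, ΔT' = 1.3/(1−0.3232) = 1.9208 °C.
Change = 1.9208 − 1.4827 = 0.44 °C.

0.44 °C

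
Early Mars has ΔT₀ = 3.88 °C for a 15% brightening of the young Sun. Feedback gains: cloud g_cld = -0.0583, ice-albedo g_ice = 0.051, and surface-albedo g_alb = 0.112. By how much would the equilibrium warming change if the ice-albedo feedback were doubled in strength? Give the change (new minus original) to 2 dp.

Original: g = 0.1047, ΔT = 3.88/(1−0.1047) = 4.3337 °C.
With doubled ice-albedo: g' = 0.1557, ΔT' = 3.88/(1−0.1557) = 4.5955 °C.
Change = 4.5955 − 4.3337 = 0.26 °C.

0.26 °C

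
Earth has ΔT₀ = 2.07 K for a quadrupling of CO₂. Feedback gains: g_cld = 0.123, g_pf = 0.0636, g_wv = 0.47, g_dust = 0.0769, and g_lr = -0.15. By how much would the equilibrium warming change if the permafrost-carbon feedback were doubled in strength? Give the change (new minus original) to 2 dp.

Original: g = 0.5835, ΔT = 2.07/(1−0.5835) = 4.9700 K.
With doubled permafrost-carbon: g' = 0.6471, ΔT' = 2.07/(1−0.6471) = 5.8657 K.
Change = 5.8657 − 4.9700 = 0.90 K.

0.90 K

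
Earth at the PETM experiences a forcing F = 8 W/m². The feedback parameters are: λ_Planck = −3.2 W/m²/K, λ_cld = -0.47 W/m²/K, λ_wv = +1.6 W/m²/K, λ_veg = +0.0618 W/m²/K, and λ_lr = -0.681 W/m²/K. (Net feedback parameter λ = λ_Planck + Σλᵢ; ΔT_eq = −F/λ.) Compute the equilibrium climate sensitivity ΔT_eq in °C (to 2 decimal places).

2.97 °C

Net feedback parameter λ = (−3.2) + (-0.47) + (+1.6) + (+0.0618) + (-0.681) = -2.6892 W/m²/K.
ΔT = −F/λ = −8/(-2.6892) = 2.97 °C.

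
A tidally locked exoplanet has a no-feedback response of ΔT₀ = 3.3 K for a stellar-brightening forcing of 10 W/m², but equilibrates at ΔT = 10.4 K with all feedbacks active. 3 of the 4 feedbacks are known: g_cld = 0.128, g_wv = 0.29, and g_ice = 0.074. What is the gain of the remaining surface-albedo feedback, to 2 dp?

0.19

Amplification A = ΔT/ΔT₀ = 10.4/3.3 = 3.152.
Total gain g = 1 − 1/A = 1 − 1/3.152 = 0.6827.
Known gains sum to 0.128 + 0.29 + 0.074 = 0.492.
g_alb = 0.6827 − 0.492 = 0.19.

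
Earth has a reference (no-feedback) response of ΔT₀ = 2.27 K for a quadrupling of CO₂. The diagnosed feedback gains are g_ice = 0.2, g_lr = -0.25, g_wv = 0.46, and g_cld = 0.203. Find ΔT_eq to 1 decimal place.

Total gain g = 0.2 − 0.25 + 0.46 + 0.203 = 0.613.
Amplification A = 1/(1 − 0.613) = 2.584.
ΔT = 2.27 × 2.584 = 5.9 K.

5.9 K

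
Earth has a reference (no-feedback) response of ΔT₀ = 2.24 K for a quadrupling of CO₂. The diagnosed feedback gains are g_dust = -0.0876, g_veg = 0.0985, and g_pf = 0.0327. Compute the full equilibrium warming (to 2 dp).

2.34 K

Total gain g = -0.0876 + 0.0985 + 0.0327 = 0.0436.
Amplification A = 1/(1 − 0.0436) = 1.046.
ΔT = 2.24 × 1.046 = 2.34 K.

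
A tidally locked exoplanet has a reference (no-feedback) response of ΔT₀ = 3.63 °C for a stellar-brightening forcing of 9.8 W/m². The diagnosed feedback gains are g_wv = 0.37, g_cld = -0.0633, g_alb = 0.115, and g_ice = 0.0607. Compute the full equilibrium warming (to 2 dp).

Total gain g = 0.37 − 0.0633 + 0.115 + 0.0607 = 0.4824.
Amplification A = 1/(1 − 0.4824) = 1.932.
ΔT = 3.63 × 1.932 = 7.01 °C.

7.01 °C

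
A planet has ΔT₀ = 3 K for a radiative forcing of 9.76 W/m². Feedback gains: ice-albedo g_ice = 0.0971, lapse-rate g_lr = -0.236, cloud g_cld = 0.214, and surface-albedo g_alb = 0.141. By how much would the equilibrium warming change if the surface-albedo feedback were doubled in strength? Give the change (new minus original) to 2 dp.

Original: g = 0.2161, ΔT = 3/(1−0.2161) = 3.8270 K.
With doubled surface-albedo: g' = 0.3571, ΔT' = 3/(1−0.3571) = 4.6664 K.
Change = 4.6664 − 3.8270 = 0.84 K.

0.84 K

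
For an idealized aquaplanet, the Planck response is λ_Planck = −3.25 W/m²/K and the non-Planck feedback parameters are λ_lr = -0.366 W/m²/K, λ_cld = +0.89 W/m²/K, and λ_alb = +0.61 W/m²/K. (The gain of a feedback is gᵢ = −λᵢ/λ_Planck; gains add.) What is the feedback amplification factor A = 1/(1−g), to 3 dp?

Convert to gains: g_lr = -0.366/3.25 = -0.1126; g_cld = 0.89/3.25 = 0.2738; g_alb = 0.61/3.25 = 0.1877.
Total gain g = 0.3489.
A = 1/(1 − 0.3489) = 1.536.

1.536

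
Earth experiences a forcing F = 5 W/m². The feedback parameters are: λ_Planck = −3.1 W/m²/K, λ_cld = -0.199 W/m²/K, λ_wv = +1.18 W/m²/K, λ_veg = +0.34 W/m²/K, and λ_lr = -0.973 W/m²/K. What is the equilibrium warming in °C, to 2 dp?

Net feedback parameter λ = (−3.1) + (-0.199) + (+1.18) + (+0.34) + (-0.973) = -2.752 W/m²/K.
ΔT = −F/λ = −5/(-2.752) = 1.82 °C.

1.82 °C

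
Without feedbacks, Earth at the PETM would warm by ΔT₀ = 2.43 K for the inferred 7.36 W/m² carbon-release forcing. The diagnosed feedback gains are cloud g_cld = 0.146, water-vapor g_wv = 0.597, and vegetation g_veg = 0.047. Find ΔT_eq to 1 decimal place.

11.6 K

Total gain g = 0.146 + 0.597 + 0.047 = 0.79.
Amplification A = 1/(1 − 0.79) = 4.762.
ΔT = 2.43 × 4.762 = 11.6 K.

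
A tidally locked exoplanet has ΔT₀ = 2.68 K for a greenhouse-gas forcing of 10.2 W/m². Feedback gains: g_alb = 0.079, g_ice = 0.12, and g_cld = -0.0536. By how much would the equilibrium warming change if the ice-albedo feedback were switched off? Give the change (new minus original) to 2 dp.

-0.39 K

Original: g = 0.1454, ΔT = 2.68/(1−0.1454) = 3.1360 K.
Without ice-albedo: g' = 0.0254, ΔT' = 2.68/(1−0.0254) = 2.7498 K.
Change = 2.7498 − 3.1360 = -0.39 K.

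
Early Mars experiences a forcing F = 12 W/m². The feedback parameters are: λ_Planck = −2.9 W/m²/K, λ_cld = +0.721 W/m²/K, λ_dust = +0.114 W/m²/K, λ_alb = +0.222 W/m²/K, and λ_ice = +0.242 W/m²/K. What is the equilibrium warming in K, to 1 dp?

7.5 K

Net feedback parameter λ = (−2.9) + (+0.721) + (+0.114) + (+0.222) + (+0.242) = -1.601 W/m²/K.
ΔT = −F/λ = −12/(-1.601) = 7.5 K.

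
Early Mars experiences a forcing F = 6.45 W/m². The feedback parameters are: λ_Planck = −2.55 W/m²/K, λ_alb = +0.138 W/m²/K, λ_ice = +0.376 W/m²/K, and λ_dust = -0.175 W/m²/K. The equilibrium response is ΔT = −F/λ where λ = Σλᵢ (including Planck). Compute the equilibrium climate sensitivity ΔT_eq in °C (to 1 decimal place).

2.9 °C

Net feedback parameter λ = (−2.55) + (+0.138) + (+0.376) + (-0.175) = -2.211 W/m²/K.
ΔT = −F/λ = −6.45/(-2.211) = 2.9 °C.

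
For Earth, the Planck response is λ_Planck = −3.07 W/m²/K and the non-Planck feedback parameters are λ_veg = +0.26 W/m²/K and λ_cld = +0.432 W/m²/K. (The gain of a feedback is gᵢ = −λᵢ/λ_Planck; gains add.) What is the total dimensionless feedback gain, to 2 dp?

0.23

Convert to gains: g_veg = 0.26/3.07 = 0.08469; g_cld = 0.432/3.07 = 0.1407.
Total gain g = 0.22539.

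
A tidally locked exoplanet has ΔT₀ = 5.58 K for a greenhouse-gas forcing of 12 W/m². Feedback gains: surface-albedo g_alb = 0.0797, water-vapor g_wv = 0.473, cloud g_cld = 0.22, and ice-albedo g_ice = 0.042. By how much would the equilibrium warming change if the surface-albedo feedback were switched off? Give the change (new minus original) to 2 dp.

-9.06 K

Original: g = 0.8147, ΔT = 5.58/(1−0.8147) = 30.1133 K.
Without surface-albedo: g' = 0.735, ΔT' = 5.58/(1−0.735) = 21.0566 K.
Change = 21.0566 − 30.1133 = -9.06 K.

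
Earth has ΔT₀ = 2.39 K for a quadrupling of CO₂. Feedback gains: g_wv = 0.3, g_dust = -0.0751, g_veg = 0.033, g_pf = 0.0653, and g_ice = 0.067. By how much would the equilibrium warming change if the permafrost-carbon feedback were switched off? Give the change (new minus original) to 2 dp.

Original: g = 0.3902, ΔT = 2.39/(1−0.3902) = 3.9193 K.
Without permafrost-carbon: g' = 0.3249, ΔT' = 2.39/(1−0.3249) = 3.5402 K.
Change = 3.5402 − 3.9193 = -0.38 K.

-0.38 K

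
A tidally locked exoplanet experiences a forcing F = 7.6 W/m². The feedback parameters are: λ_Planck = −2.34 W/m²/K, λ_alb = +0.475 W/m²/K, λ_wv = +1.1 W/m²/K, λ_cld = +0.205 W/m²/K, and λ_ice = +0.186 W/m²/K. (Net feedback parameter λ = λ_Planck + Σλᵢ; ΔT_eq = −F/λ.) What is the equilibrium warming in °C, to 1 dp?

20.3 °C

Net feedback parameter λ = (−2.34) + (+0.475) + (+1.1) + (+0.205) + (+0.186) = -0.374 W/m²/K.
ΔT = −F/λ = −7.6/(-0.374) = 20.3 °C.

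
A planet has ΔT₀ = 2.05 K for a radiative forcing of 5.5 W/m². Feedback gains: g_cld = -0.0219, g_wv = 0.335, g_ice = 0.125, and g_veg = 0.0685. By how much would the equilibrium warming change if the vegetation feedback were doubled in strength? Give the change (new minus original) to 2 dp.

0.67 K

Original: g = 0.5066, ΔT = 2.05/(1−0.5066) = 4.1548 K.
With doubled vegetation: g' = 0.5751, ΔT' = 2.05/(1−0.5751) = 4.8247 K.
Change = 4.8247 − 4.1548 = 0.67 K.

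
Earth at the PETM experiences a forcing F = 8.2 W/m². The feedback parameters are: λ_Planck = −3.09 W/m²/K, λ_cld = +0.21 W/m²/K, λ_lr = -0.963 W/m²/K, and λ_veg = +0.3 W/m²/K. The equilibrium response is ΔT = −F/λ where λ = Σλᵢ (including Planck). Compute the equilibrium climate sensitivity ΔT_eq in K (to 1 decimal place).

2.3 K

Net feedback parameter λ = (−3.09) + (+0.21) + (-0.963) + (+0.3) = -3.543 W/m²/K.
ΔT = −F/λ = −8.2/(-3.543) = 2.3 K.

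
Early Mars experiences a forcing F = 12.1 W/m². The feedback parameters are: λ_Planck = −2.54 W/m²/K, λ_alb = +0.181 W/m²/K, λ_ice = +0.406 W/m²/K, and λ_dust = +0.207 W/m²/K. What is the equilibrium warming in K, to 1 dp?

6.9 K

Net feedback parameter λ = (−2.54) + (+0.181) + (+0.406) + (+0.207) = -1.746 W/m²/K.
ΔT = −F/λ = −12.1/(-1.746) = 6.9 K.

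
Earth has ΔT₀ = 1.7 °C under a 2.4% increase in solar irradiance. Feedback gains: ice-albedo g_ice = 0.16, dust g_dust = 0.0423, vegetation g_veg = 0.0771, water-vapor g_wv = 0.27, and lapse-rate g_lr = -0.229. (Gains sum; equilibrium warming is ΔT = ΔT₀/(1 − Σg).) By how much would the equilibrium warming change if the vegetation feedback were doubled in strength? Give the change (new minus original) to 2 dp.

Original: g = 0.3204, ΔT = 1.7/(1−0.3204) = 2.5015 °C.
With doubled vegetation: g' = 0.3975, ΔT' = 1.7/(1−0.3975) = 2.8216 °C.
Change = 2.8216 − 2.5015 = 0.32 °C.

0.32 °C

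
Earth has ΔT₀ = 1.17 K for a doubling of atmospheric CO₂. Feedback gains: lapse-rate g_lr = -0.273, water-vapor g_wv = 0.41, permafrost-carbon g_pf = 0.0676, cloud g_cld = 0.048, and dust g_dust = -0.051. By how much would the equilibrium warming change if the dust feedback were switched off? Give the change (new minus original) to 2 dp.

0.10 K

Original: g = 0.2016, ΔT = 1.17/(1−0.2016) = 1.4654 K.
Without dust: g' = 0.2526, ΔT' = 1.17/(1−0.2526) = 1.5654 K.
Change = 1.5654 − 1.4654 = 0.10 K.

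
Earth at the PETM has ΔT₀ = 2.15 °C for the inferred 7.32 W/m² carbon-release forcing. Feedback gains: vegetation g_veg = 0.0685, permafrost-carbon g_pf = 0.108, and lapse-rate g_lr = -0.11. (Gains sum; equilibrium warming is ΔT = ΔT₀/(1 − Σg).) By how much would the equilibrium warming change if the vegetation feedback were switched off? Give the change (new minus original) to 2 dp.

-0.16 °C

Original: g = 0.0665, ΔT = 2.15/(1−0.0665) = 2.3032 °C.
Without vegetation: g' = -0.002, ΔT' = 2.15/(1+0.002) = 2.1457 °C.
Change = 2.1457 − 2.3032 = -0.16 °C.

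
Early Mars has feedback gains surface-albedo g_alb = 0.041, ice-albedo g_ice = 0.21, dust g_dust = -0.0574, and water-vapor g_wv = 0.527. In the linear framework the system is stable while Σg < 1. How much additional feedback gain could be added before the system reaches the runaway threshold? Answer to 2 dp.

0.28

Current total gain = 0.041 + 0.21 − 0.0574 + 0.527 = 0.7206.
Margin to runaway = 1 − 0.7206 = 0.28.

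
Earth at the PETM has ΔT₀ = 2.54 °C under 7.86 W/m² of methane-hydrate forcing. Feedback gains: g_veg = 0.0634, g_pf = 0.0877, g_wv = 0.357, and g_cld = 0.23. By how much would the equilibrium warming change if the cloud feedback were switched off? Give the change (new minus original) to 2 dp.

-4.53 °C

Original: g = 0.7381, ΔT = 2.54/(1−0.7381) = 9.6984 °C.
Without cloud: g' = 0.5081, ΔT' = 2.54/(1−0.5081) = 5.1637 °C.
Change = 5.1637 − 9.6984 = -4.53 °C.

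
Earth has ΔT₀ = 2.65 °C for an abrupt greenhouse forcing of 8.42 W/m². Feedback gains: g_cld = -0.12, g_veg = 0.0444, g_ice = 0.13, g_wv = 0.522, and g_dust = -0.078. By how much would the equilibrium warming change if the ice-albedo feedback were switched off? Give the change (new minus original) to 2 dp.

-1.09 °C

Original: g = 0.4984, ΔT = 2.65/(1−0.4984) = 5.2831 °C.
Without ice-albedo: g' = 0.3684, ΔT' = 2.65/(1−0.3684) = 4.1957 °C.
Change = 4.1957 − 5.2831 = -1.09 °C.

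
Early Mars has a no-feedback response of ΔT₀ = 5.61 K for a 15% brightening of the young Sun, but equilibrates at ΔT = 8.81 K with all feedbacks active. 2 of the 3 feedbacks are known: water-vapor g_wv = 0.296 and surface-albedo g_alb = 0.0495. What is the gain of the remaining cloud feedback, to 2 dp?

Amplification A = ΔT/ΔT₀ = 8.81/5.61 = 1.57.
Total gain g = 1 − 1/A = 1 − 1/1.57 = 0.3631.
Known gains sum to 0.296 + 0.0495 = 0.3455.
g_cld = 0.3631 − 0.3455 = 0.02.

0.02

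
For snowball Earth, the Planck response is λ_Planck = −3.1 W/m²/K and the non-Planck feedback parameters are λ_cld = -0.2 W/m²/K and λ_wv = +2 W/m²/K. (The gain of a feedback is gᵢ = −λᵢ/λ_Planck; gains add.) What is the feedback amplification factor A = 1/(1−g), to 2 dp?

Convert to gains: g_cld = -0.2/3.1 = -0.06452; g_wv = 2/3.1 = 0.6452.
Total gain g = 0.58068.
A = 1/(1 − 0.58068) = 2.38.

2.38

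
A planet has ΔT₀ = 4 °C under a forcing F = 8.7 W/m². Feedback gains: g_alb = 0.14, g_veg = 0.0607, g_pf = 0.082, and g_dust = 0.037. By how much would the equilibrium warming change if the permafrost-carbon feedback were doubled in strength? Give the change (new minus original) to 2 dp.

Original: g = 0.3197, ΔT = 4/(1−0.3197) = 5.8798 °C.
With doubled permafrost-carbon: g' = 0.4017, ΔT' = 4/(1−0.4017) = 6.6856 °C.
Change = 6.6856 − 5.8798 = 0.81 °C.

0.81 °C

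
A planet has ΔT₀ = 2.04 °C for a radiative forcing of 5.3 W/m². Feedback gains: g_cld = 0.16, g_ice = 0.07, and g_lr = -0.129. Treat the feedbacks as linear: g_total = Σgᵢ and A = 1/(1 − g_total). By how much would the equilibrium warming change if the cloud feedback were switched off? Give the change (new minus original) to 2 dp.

Original: g = 0.101, ΔT = 2.04/(1−0.101) = 2.2692 °C.
Without cloud: g' = -0.059, ΔT' = 2.04/(1+0.059) = 1.9263 °C.
Change = 1.9263 − 2.2692 = -0.34 °C.

-0.34 °C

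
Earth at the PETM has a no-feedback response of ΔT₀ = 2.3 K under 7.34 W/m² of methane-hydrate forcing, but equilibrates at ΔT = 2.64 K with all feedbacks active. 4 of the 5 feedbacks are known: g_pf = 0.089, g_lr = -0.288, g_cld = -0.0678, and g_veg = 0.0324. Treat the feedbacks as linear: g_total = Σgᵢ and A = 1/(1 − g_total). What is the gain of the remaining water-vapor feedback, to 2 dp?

0.36

Amplification A = ΔT/ΔT₀ = 2.64/2.3 = 1.148.
Total gain g = 1 − 1/A = 1 − 1/1.148 = 0.1289.
Known gains sum to 0.089 − 0.288 − 0.0678 + 0.0324 = -0.2344.
g_wv = 0.1289 + 0.2344 = 0.36.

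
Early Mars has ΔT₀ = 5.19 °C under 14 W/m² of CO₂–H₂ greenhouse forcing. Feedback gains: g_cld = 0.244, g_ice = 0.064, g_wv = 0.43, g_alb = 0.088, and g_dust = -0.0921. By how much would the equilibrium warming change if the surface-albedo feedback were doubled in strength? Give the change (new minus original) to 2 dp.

9.64 °C

Original: g = 0.7339, ΔT = 5.19/(1−0.7339) = 19.5039 °C.
With doubled surface-albedo: g' = 0.8219, ΔT' = 5.19/(1−0.8219) = 29.1409 °C.
Change = 29.1409 − 19.5039 = 9.64 °C.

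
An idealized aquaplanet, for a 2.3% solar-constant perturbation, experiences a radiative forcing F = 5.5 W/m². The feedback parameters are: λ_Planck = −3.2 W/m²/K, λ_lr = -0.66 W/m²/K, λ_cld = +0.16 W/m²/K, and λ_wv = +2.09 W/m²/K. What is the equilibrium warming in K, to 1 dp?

Net feedback parameter λ = (−3.2) + (-0.66) + (+0.16) + (+2.09) = -1.61 W/m²/K.
ΔT = −F/λ = −5.5/(-1.61) = 3.4 K.

3.4 K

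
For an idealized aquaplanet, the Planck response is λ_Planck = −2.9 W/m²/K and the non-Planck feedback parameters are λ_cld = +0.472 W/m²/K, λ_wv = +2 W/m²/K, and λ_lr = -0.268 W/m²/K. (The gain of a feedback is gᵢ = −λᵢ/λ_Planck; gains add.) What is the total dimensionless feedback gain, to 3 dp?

0.760

Convert to gains: g_cld = 0.472/2.9 = 0.1628; g_wv = 2/2.9 = 0.6897; g_lr = -0.268/2.9 = -0.09241.
Total gain g = 0.76009.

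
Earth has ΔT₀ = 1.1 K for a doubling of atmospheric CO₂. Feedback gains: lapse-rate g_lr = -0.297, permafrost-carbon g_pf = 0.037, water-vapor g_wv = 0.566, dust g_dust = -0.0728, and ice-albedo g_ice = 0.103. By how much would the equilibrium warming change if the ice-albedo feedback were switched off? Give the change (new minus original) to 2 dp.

Original: g = 0.3362, ΔT = 1.1/(1−0.3362) = 1.6571 K.
Without ice-albedo: g' = 0.2332, ΔT' = 1.1/(1−0.2332) = 1.4345 K.
Change = 1.4345 − 1.6571 = -0.22 K.

-0.22 K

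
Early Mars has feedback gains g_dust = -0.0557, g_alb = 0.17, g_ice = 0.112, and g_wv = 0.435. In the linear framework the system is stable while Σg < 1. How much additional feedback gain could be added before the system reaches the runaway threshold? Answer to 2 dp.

0.34

Current total gain = -0.0557 + 0.17 + 0.112 + 0.435 = 0.6613.
Margin to runaway = 1 − 0.6613 = 0.34.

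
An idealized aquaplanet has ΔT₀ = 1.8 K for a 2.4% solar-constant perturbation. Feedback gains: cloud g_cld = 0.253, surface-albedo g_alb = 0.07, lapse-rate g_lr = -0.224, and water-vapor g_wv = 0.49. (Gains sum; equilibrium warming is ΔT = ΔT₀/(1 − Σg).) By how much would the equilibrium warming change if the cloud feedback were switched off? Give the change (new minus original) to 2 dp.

-1.67 K

Original: g = 0.589, ΔT = 1.8/(1−0.589) = 4.3796 K.
Without cloud: g' = 0.336, ΔT' = 1.8/(1−0.336) = 2.7108 K.
Change = 2.7108 − 4.3796 = -1.67 K.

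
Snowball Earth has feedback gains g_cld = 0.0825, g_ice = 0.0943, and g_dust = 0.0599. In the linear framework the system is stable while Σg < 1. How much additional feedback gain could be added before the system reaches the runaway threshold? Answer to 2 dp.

Current total gain = 0.0825 + 0.0943 + 0.0599 = 0.2367.
Margin to runaway = 1 − 0.2367 = 0.76.

0.76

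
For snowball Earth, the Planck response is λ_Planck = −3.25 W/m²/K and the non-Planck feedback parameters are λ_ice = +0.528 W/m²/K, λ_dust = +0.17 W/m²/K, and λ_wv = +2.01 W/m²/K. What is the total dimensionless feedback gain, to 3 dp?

0.833

Convert to gains: g_ice = 0.528/3.25 = 0.1625; g_dust = 0.17/3.25 = 0.05231; g_wv = 2.01/3.25 = 0.6185.
Total gain g = 0.83331.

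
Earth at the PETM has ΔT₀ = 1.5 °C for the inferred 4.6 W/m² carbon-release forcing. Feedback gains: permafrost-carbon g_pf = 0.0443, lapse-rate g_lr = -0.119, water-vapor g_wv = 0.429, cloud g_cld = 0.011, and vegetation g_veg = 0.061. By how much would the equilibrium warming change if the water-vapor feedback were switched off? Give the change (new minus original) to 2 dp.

-1.12 °C

Original: g = 0.4263, ΔT = 1.5/(1−0.4263) = 2.6146 °C.
Without water-vapor: g' = -0.0027, ΔT' = 1.5/(1+0.0027) = 1.4960 °C.
Change = 1.4960 − 2.6146 = -1.12 °C.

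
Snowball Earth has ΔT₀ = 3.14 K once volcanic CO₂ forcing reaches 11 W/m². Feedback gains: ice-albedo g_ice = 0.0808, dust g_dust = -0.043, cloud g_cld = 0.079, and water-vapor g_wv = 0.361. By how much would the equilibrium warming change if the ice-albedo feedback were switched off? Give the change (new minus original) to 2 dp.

-0.81 K

Original: g = 0.4778, ΔT = 3.14/(1−0.4778) = 6.0130 K.
Without ice-albedo: g' = 0.397, ΔT' = 3.14/(1−0.397) = 5.2073 K.
Change = 5.2073 − 6.0130 = -0.81 K.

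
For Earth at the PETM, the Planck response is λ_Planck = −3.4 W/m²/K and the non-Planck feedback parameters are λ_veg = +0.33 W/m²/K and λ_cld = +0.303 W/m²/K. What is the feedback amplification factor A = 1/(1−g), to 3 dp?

Convert to gains: g_veg = 0.33/3.4 = 0.09706; g_cld = 0.303/3.4 = 0.08912.
Total gain g = 0.18618.
A = 1/(1 − 0.18618) = 1.229.

1.229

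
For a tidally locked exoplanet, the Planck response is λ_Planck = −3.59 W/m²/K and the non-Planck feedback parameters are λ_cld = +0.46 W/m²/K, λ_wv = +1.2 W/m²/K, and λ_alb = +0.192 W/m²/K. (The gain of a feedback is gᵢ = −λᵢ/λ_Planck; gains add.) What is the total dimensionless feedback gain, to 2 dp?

0.52

Convert to gains: g_cld = 0.46/3.59 = 0.1281; g_wv = 1.2/3.59 = 0.3343; g_alb = 0.192/3.59 = 0.05348.
Total gain g = 0.51588.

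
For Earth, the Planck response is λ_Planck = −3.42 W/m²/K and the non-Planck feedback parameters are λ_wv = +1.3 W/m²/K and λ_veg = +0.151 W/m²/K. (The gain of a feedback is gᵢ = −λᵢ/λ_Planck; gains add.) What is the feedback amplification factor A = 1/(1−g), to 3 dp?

1.737

Convert to gains: g_wv = 1.3/3.42 = 0.3801; g_veg = 0.151/3.42 = 0.04415.
Total gain g = 0.42425.
A = 1/(1 − 0.42425) = 1.737.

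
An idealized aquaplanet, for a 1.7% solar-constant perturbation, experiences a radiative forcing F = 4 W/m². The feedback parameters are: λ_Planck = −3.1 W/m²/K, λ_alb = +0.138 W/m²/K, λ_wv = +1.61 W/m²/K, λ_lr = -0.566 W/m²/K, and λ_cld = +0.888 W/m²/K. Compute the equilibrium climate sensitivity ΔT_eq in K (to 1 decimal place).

Net feedback parameter λ = (−3.1) + (+0.138) + (+1.61) + (-0.566) + (+0.888) = -1.03 W/m²/K.
ΔT = −F/λ = −4/(-1.03) = 3.9 K.

3.9 K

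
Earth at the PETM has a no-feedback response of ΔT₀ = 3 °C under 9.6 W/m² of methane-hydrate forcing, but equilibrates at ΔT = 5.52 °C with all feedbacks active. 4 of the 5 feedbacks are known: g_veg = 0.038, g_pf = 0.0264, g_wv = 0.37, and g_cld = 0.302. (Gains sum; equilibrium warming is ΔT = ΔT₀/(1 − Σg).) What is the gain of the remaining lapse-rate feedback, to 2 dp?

Amplification A = ΔT/ΔT₀ = 5.52/3 = 1.84.
Total gain g = 1 − 1/A = 1 − 1/1.84 = 0.4565.
Known gains sum to 0.038 + 0.0264 + 0.37 + 0.302 = 0.7364.
g_lr = 0.4565 − 0.7364 = -0.28.

-0.28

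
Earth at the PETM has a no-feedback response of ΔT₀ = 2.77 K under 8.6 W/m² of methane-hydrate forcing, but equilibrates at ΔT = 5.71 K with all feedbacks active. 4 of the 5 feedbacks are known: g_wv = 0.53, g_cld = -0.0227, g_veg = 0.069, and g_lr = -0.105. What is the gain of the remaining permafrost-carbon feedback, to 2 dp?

0.04

Amplification A = ΔT/ΔT₀ = 5.71/2.77 = 2.061.
Total gain g = 1 − 1/A = 1 − 1/2.061 = 0.5148.
Known gains sum to 0.53 − 0.0227 + 0.069 − 0.105 = 0.4713.
g_pf = 0.5148 − 0.4713 = 0.04.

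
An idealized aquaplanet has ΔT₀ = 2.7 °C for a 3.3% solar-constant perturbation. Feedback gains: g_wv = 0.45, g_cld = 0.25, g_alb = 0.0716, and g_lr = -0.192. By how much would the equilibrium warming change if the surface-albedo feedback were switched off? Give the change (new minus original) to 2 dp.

Original: g = 0.5796, ΔT = 2.7/(1−0.5796) = 6.4225 °C.
Without surface-albedo: g' = 0.508, ΔT' = 2.7/(1−0.508) = 5.4878 °C.
Change = 5.4878 − 6.4225 = -0.93 °C.

-0.93 °C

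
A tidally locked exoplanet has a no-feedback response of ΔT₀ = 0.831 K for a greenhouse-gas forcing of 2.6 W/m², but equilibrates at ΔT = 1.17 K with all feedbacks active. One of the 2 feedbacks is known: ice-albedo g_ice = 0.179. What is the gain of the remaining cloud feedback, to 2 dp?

0.11

Amplification A = ΔT/ΔT₀ = 1.17/0.831 = 1.408.
Total gain g = 1 − 1/A = 1 − 1/1.408 = 0.2898.
The known gain is 0.179.
g_cld = 0.2898 − 0.179 = 0.11.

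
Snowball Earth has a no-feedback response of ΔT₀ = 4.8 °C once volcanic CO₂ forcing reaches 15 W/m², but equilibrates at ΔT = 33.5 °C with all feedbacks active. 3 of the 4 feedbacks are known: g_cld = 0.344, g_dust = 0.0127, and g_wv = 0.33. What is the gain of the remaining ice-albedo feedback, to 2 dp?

Amplification A = ΔT/ΔT₀ = 33.5/4.8 = 6.979.
Total gain g = 1 − 1/A = 1 − 1/6.979 = 0.8567.
Known gains sum to 0.344 + 0.0127 + 0.33 = 0.6867.
g_ice = 0.8567 − 0.6867 = 0.17.

0.17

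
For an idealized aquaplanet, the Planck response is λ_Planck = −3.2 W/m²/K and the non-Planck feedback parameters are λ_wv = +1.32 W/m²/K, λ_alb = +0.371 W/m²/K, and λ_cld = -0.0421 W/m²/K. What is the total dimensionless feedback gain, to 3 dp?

0.515

Convert to gains: g_wv = 1.32/3.2 = 0.4125; g_alb = 0.371/3.2 = 0.1159; g_cld = -0.0421/3.2 = -0.01316.
Total gain g = 0.51524.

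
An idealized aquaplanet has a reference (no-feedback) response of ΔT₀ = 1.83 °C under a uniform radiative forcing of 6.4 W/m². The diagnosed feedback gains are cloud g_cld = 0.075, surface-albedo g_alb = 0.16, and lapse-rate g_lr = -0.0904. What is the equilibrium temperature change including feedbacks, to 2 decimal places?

2.14 °C

Total gain g = 0.075 + 0.16 − 0.0904 = 0.1446.
Amplification A = 1/(1 − 0.1446) = 1.169.
ΔT = 1.83 × 1.169 = 2.14 °C.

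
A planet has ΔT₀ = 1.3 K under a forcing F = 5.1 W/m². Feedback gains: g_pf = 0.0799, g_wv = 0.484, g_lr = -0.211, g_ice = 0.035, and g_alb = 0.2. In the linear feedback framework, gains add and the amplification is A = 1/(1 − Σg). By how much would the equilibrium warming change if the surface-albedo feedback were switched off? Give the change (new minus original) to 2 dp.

-1.03 K

Original: g = 0.5879, ΔT = 1.3/(1−0.5879) = 3.1546 K.
Without surface-albedo: g' = 0.3879, ΔT' = 1.3/(1−0.3879) = 2.1238 K.
Change = 2.1238 − 3.1546 = -1.03 K.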